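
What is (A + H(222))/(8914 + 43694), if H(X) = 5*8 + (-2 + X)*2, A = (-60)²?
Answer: 85/1096 ≈ 0.077555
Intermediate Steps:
A = 3600
H(X) = 36 + 2*X (H(X) = 40 + (-4 + 2*X) = 36 + 2*X)
(A + H(222))/(8914 + 43694) = (3600 + (36 + 2*222))/(8914 + 43694) = (3600 + (36 + 444))/52608 = (3600 + 480)*(1/52608) = 4080*(1/52608) = 85/1096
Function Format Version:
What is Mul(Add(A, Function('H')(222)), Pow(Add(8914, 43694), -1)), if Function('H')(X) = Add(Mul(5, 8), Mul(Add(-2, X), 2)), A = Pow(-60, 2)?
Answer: Rational(85, 1096) ≈ 0.077555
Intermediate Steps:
A = 3600
Function('H')(X) = Add(36, Mul(2, X)) (Function('H')(X) = Add(40, Add(-4, Mul(2, X))) = Add(36, Mul(2, X)))
Mul(Add(A, Function('H')(222)), Pow(Add(8914, 43694), -1)) = Mul(Add(3600, Add(36, Mul(2, 222))), Pow(Add(8914, 43694), -1)) = Mul(Add(3600, Add(36, 444)), Pow(52608, -1)) = Mul(Add(3600, 480), Rational(1, 52608)) = Mul(4080, Rational(1, 52608)) = Rational(85, 1096)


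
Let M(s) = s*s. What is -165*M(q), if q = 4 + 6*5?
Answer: -190740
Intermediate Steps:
q = 34 (q = 4 + 30 = 34)
M(s) = s²
-165*M(q) = -165*34² = -165*1156 = -190740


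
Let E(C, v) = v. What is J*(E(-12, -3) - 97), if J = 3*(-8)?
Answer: 2400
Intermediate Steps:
J = -24
J*(E(-12, -3) - 97) = -24*(-3 - 97) = -24*(-100) = 2400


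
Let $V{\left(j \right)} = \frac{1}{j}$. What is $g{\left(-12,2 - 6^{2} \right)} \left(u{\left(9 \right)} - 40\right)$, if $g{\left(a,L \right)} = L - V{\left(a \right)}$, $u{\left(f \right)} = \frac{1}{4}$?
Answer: $\frac{21571}{16} \approx 1348.2$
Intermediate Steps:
$u{\left(f \right)} = \frac{1}{4}$
$g{\left(a,L \right)} = L - \frac{1}{a}$
$g{\left(-12,2 - 6^{2} \right)} \left(u{\left(9 \right)} - 40\right) = \left(\left(2 - 6^{2}\right) - \frac{1}{-12}\right) \left(\frac{1}{4} - 40\right) = \left(\left(2 - 36\right) - - \frac{1}{12}\right) \left(- \frac{159}{4}\right) = \left(\left(2 - 36\right) + \frac{1}{12}\right) \left(- \frac{159}{4}\right) = \left(-34 + \frac{1}{12}\right) \left(- \frac{159}{4}\right) = \left(- \frac{407}{12}\right) \left(- \frac{159}{4}\right) = \frac{21571}{16}$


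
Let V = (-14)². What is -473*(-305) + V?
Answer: 144461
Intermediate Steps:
V = 196
-473*(-305) + V = -473*(-305) + 196 = 144265 + 196 = 144461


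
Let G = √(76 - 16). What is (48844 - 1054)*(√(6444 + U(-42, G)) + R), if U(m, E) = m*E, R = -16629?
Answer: -794699910 + 95580*√(1611 - 21*√15) ≈ -7.9096e+8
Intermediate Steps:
G = 2*√15 (G = √60 = 2*√15 ≈ 7.7460)
U(m, E) = E*m
(48844 - 1054)*(√(6444 + U(-42, G)) + R) = (48844 - 1054)*(√(6444 + (2*√15)*(-42)) - 16629) = 47790*(√(6444 - 84*√15) - 16629) = 47790*(-16629 + √(6444 - 84*√15)) = -794699910 + 47790*√(6444 - 84*√15)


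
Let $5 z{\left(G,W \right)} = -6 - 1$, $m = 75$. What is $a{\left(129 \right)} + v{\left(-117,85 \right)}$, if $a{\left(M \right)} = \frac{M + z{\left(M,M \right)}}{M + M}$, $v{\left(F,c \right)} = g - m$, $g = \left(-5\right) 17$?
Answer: $- \frac{102881}{645} \approx -159.51$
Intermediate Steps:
$g = -85$
$v{\left(F,c \right)} = -160$ ($v{\left(F,c \right)} = -85 - 75 = -160$)
$z{\left(G,W \right)} = - \frac{7}{5}$ ($z{\left(G,W \right)} = \frac{-6 - 1}{5} = \frac{1}{5} \left(-7\right) = - \frac{7}{5}$)
$a{\left(M \right)} = \frac{- \frac{7}{5} + M}{2 M}$ ($a{\left(M \right)} = \frac{M - \frac{7}{5}}{M + M} = \frac{- \frac{7}{5} + M}{2 M}$)
$a{\left(129 \right)} + v{\left(-117,85 \right)} = \frac{-7 + 5 \cdot 129}{10 \cdot 129} - 160 = \frac{1}{10} \cdot \frac{1}{129} \left(-7 + 645\right) - 160 = \frac{1}{10} \cdot \frac{1}{129} \cdot 638 - 160 = \frac{319}{645} - 160 = - \frac{102881}{645}$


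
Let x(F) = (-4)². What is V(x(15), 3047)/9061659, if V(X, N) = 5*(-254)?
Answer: -1270/9061659 ≈ -0.00014015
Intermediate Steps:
x(F) = 16
V(X, N) = -1270
V(x(15), 3047)/9061659 = -1270/9061659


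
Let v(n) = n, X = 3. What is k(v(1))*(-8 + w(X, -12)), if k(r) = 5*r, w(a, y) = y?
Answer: -100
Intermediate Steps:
k(v(1))*(-8 + w(X, -12)) = (5*1)*(-8 - 12) = 5*(-20) = -100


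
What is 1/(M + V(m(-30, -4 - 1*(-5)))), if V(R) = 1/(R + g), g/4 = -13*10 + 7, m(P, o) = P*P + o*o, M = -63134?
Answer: -409/25821805 ≈ -1.5839e-5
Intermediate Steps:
m(P, o) = P² + o²
g = -492 (g = 4*(-13*10 + 7) = 4*(-130 + 7) = 4*(-123) = -492)
V(R) = 1/(-492 + R) (V(R) = 1/(R - 492) = 1/(-492 + R))
1/(M + V(m(-30, -4 - 1*(-5)))) = 1/(-63134 + 1/(-492 + ((-30)² + (-4 - 1*(-5))²))) = 1/(-63134 + 1/(-492 + (900 + (-4 + 5)²))) = 1/(-63134 + 1/(-492 + (900 + 1²))) = 1/(-63134 + 1/(-492 + (900 + 1))) = 1/(-63134 + 1/(-492 + 901)) = 1/(-63134 + 1/409) = 1/(-25821805/409) = -409/25821805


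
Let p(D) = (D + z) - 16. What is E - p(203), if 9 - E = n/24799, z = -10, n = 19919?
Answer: -4186151/24799 ≈ -168.80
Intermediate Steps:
p(D) = -26 + D (p(D) = (D - 10) - 16 = (-10 + D) - 16 = -26 + D)
E = 203272/24799 (E = 9 - 19919/24799 = 203272/24799 ≈ 8.1968)
E - p(203) = 203272/24799 - (-26 + 203) = 203272/24799 - 1*177 = 203272/24799 - 177 = -4186151/24799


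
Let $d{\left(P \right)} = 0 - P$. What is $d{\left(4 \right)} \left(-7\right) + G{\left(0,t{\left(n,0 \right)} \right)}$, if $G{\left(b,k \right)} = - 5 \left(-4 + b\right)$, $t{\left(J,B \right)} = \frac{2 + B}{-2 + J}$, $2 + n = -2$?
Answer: $48$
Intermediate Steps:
$n = -4$ ($n = -2 - 2 = -4$)
$t{\left(J,B \right)} = \frac{2 + B}{-2 + J}$
$G{\left(b,k \right)} = 20 - 5 b$
$d{\left(P \right)} = - P$
$d{\left(4 \right)} \left(-7\right) + G{\left(0,t{\left(n,0 \right)} \right)} = \left(-1\right) 4 \left(-7\right) + \left(20 - 0\right) = \left(-4\right) \left(-7\right) + \left(20 + 0\right) = 28 + 20 = 48$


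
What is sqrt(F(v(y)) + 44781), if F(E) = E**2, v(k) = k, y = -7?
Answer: sqrt(44830) ≈ 211.73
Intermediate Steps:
sqrt(F(v(y)) + 44781) = sqrt((-7)**2 + 44781) = sqrt(49 + 44781) = sqrt(44830)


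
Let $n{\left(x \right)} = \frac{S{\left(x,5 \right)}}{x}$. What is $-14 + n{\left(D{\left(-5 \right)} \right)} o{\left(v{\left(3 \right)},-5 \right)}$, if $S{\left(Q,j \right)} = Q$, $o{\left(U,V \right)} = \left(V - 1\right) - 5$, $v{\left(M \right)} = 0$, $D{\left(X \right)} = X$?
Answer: $-25$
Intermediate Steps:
$o{\left(U,V \right)} = -6 + V$ ($o{\left(U,V \right)} = \left(-1 + V\right) - 5 = -6 + V$)
$n{\left(x \right)} = 1$ ($n{\left(x \right)} = \frac{x}{x} = 1$)
$-14 + n{\left(D{\left(-5 \right)} \right)} o{\left(v{\left(3 \right)},-5 \right)} = -14 + 1 \left(-6 - 5\right) = -14 + 1 \left(-11\right) = -14 - 11 = -25$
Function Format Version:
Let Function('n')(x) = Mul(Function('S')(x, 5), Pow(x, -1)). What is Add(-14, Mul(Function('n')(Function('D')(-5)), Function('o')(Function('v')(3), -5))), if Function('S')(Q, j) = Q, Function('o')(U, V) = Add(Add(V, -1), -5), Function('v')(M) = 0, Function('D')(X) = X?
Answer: -25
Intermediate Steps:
Function('o')(U, V) = Add(-6, V) (Function('o')(U, V) = Add(Add(-1, V), -5) = Add(-6, V))
Function('n')(x) = 1 (Function('n')(x) = Mul(x, Pow(x, -1)) = 1)
Add(-14, Mul(Function('n')(Function('D')(-5)), Function('o')(Function('v')(3), -5))) = Add(-14, Mul(1, Add(-6, -5))) = Add(-14, Mul(1, -11)) = Add(-14, -11) = -25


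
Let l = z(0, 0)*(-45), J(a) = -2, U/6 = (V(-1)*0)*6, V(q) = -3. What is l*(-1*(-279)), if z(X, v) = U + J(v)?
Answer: 25110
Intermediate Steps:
U = 0 (U = 6*(-3*0*6) = 6*(0*6) = 6*0 = 0)
z(X, v) = -2 (z(X, v) = 0 - 2 = -2)
l = 90 (l = -2*(-45) = 90)
l*(-1*(-279)) = 90*(-1*(-279)) = 90*279 = 25110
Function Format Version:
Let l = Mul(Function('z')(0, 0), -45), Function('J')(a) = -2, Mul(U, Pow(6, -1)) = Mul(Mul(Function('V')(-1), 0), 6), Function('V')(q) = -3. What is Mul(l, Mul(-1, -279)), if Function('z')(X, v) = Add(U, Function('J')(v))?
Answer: 25110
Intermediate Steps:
U = 0 (U = Mul(6, Mul(Mul(-3, 0), 6)) = Mul(6, Mul(0, 6)) = Mul(6, 0) = 0)
Function('z')(X, v) = -2 (Function('z')(X, v) = Add(0, -2) = -2)
l = 90 (l = Mul(-2, -45) = 90)
Mul(l, Mul(-1, -279)) = Mul(90, Mul(-1, -279)) = Mul(90, 279) = 25110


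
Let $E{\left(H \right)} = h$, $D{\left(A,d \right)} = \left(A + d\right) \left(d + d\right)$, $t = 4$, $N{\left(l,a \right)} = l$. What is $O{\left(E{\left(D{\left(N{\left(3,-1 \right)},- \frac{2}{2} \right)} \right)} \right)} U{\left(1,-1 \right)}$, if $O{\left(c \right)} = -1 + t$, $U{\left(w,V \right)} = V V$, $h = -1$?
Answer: $3$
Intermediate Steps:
$U{\left(w,V \right)} = V^{2}$
$D{\left(A,d \right)} = 2 d \left(A + d\right)$ ($D{\left(A,d \right)} = \left(A + d\right) 2 d = 2 d \left(A + d\right)$)
$E{\left(H \right)} = -1$
$O{\left(c \right)} = 3$ ($O{\left(c \right)} = -1 + 4 = 3$)
$O{\left(E{\left(D{\left(N{\left(3,-1 \right)},- \frac{2}{2} \right)} \right)} \right)} U{\left(1,-1 \right)} = 3 \left(-1\right)^{2} = 3 \cdot 1 = 3$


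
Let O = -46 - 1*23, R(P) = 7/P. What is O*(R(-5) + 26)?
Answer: -8487/5 ≈ -1697.4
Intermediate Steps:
O = -69 (O = -46 - 23 = -69)
O*(R(-5) + 26) = -69*(7/(-5) + 26) = -69*(7*(-1/5) + 26) = -69*(-7/5 + 26) = -69*123/5 = -8487/5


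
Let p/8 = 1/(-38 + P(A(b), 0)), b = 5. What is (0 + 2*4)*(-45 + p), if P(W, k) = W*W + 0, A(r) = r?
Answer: -4744/13 ≈ -364.92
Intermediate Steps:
P(W, k) = W**2 (P(W, k) = W**2 + 0 = W**2)
p = -8/13 (p = 8/(-38 + 5**2) = 8/(-38 + 25) = 8/(-13) = 8*(-1/13) = -8/13 ≈ -0.61539)
(0 + 2*4)*(-45 + p) = (0 + 2*4)*(-45 - 8/13) = (0 + 8)*(-593/13) = 8*(-593/13) = -4744/13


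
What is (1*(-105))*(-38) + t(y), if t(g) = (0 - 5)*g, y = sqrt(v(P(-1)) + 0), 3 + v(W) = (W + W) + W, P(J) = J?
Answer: 3990 - 5*I*sqrt(6) ≈ 3990.0 - 12.247*I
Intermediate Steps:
v(W) = -3 + 3*W (v(W) = -3 + ((W + W) + W) = -3 + (2*W + W) = -3 + 3*W)
y = I*sqrt(6) (y = sqrt((-3 + 3*(-1)) + 0) = sqrt((-3 - 3) + 0) = sqrt(-6 + 0) = sqrt(-6) = I*sqrt(6) ≈ 2.4495*I)
t(g) = -5*g
(1*(-105))*(-38) + t(y) = (1*(-105))*(-38) - 5*I*sqrt(6) = -105*(-38) - 5*I*sqrt(6) = 3990 - 5*I*sqrt(6)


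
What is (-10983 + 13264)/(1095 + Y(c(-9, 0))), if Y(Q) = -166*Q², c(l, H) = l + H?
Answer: -2281/12351 ≈ -0.18468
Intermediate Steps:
c(l, H) = H + l
(-10983 + 13264)/(1095 + Y(c(-9, 0))) = (-10983 + 13264)/(1095 - 166*(0 - 9)²) = 2281/(1095 - 166*(-9)²) = 2281/(1095 - 166*81) = 2281/(1095 - 13446) = 2281/(-12351) = 2281*(-1/12351) = -2281/12351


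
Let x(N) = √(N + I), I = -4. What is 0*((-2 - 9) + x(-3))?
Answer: 0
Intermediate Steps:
x(N) = √(-4 + N) (x(N) = √(N - 4) = √(-4 + N))
0*((-2 - 9) + x(-3)) = 0*((-2 - 9) + √(-4 - 3)) = 0*(-11 + √(-7)) = 0*(-11 + I*√7) = 0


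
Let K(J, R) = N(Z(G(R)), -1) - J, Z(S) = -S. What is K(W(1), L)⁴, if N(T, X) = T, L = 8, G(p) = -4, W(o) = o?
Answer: 81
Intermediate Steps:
K(J, R) = 4 - J (K(J, R) = -1*(-4) - J = 4 - J)
K(W(1), L)⁴ = (4 - 1*1)⁴ = (4 - 1)⁴ = 3⁴ = 81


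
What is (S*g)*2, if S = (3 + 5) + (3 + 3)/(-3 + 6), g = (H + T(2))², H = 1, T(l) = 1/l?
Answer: 45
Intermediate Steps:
g = 9/4 (g = (1 + 1/2)² = (1 + ½)² = (3/2)² = 9/4 ≈ 2.2500)
S = 10 (S = 8 + 6/3 = 8 + 6*(⅓) = 8 + 2 = 10)
(S*g)*2 = (10*(9/4))*2 = (45/2)*2 = 45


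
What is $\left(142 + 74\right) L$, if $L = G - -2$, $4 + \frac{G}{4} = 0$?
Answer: $-3024$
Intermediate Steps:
$G = -16$ ($G = -16 + 4 \cdot 0 = -16 + 0 = -16$)
$L = -14$ ($L = -16 - -2 = -16 + 2 = -14$)
$\left(142 + 74\right) L = \left(142 + 74\right) \left(-14\right) = 216 \left(-14\right) = -3024$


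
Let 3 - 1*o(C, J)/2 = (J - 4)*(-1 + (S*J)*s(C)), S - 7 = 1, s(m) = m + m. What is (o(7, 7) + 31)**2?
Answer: 21724921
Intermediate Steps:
s(m) = 2*m
S = 8 (S = 7 + 1 = 8)
o(C, J) = 6 - 2*(-1 + 16*C*J)*(-4 + J) (o(C, J) = 6 - 2*(J - 4)*(-1 + (8*J)*(2*C)) = 6 - 2*(-4 + J)*(-1 + 16*C*J) = 6 - 2*(-1 + 16*C*J)*(-4 + J))
(o(7, 7) + 31)**2 = ((-2 + 2*7 - 32*7*7**2 + 128*7*7) + 31)**2 = ((-2 + 14 - 32*7*49 + 6272) + 31)**2 = ((-2 + 14 - 10976 + 6272) + 31)**2 = (-4692 + 31)**2 = (-4661)**2 = 21724921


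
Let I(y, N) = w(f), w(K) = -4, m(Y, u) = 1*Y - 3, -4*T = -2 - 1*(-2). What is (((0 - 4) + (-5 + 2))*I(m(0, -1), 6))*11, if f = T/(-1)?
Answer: 308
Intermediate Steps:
T = 0 (T = -(-2 - 1*(-2))/4 = -(-2 + 2)/4 = -1/4*0 = 0)
m(Y, u) = -3 + Y (m(Y, u) = Y - 3 = -3 + Y)
f = 0 (f = 0/(-1) = 0*(-1) = 0)
I(y, N) = -4
(((0 - 4) + (-5 + 2))*I(m(0, -1), 6))*11 = (((0 - 4) + (-5 + 2))*(-4))*11 = ((-4 - 3)*(-4))*11 = -7*(-4)*11 = 28*11 = 308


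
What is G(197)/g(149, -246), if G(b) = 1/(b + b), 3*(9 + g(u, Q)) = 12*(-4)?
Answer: -1/9850 ≈ -0.00010152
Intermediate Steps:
g(u, Q) = -25 (g(u, Q) = -9 + (12*(-4))/3 = -9 + (⅓)*(-48) = -9 - 16 = -25)
G(b) = 1/(2*b)
G(197)/g(149, -246) = ((½)/197)/(-25) = ((½)*(1/197))*(-1/25) = (1/394)*(-1/25) = -1/9850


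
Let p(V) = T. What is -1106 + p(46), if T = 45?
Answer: -1061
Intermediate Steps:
p(V) = 45
-1106 + p(46) = -1106 + 45 = -1061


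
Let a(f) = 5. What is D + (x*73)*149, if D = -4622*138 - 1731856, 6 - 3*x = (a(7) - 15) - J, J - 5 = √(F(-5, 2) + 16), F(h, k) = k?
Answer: -2293553 + 10877*√2 ≈ -2.2782e+6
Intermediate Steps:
J = 5 + 3*√2 (J = 5 + √(2 + 16) = 5 + √18 = 5 + 3*√2 ≈ 9.2426)
x = 7 + √2 (x = 2 - ((5 - 15) - (5 + 3*√2))/3 = 2 - (-10 + (-5 - 3*√2))/3 = 2 - (-15 - 3*√2)/3 = 2 + (5 + √2) = 7 + √2 ≈ 8.4142)
D = -2369692 (D = -637836 - 1731856 = -2369692)
D + (x*73)*149 = -2369692 + ((7 + √2)*73)*149 = -2369692 + (511 + 73*√2)*149 = -2369692 + (76139 + 10877*√2) = -2293553 + 10877*√2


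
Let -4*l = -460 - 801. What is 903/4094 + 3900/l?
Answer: 5000391/397118 ≈ 12.592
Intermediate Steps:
l = 1261/4 (l = -(-460 - 801)/4 = -1/4*(-1261) = 1261/4 ≈ 315.25)
903/4094 + 3900/l = 903/4094 + 3900/(1261/4) = 903*(1/4094) + 3900*(4/1261) = 903/4094 + 1200/97 = 5000391/397118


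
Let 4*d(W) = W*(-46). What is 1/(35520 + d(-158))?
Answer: 1/37337 ≈ 2.6783e-5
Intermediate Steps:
d(W) = -23*W/2 (d(W) = (W*(-46))/4 = (-46*W)/4 = -23*W/2)
1/(35520 + d(-158)) = 1/(35520 - 23/2*(-158)) = 1/(35520 + 1817) = 1/37337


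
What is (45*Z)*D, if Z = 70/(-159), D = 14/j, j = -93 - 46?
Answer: 14700/7367 ≈ 1.9954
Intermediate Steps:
j = -139
D = -14/139 (D = 14/(-139) = 14*(-1/139) = -14/139 ≈ -0.10072)
Z = -70/159 (Z = 70*(-1/159) = -70/159 ≈ -0.44025)
(45*Z)*D = (45*(-70/159))*(-14/139) = -1050/53*(-14/139) = 14700/7367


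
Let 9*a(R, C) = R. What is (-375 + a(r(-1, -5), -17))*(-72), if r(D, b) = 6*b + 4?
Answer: 27208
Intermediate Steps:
r(D, b) = 4 + 6*b
a(R, C) = R/9
(-375 + a(r(-1, -5), -17))*(-72) = (-375 + (4 + 6*(-5))/9)*(-72) = (-375 + (4 - 30)/9)*(-72) = (-375 + (⅑)*(-26))*(-72) = (-375 - 26/9)*(-72) = -3401/9*(-72) = 27208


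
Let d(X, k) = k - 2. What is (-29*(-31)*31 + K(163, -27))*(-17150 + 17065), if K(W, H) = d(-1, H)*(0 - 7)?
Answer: -2386120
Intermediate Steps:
d(X, k) = -2 + k
K(W, H) = 14 - 7*H (K(W, H) = (-2 + H)*(0 - 7) = (-2 + H)*(-7) = 14 - 7*H)
(-29*(-31)*31 + K(163, -27))*(-17150 + 17065) = (-29*(-31)*31 + (14 - 7*(-27)))*(-17150 + 17065) = (899*31 + (14 + 189))*(-85) = (27869 + 203)*(-85) = 28072*(-85) = -2386120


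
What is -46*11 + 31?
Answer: -475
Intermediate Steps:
-46*11 + 31 = -506 + 31 = -475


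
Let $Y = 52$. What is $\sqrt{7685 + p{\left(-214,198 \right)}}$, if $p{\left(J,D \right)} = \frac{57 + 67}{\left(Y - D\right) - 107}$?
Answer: $\frac{\sqrt{491877793}}{253} \approx 87.661$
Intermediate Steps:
$p{\left(J,D \right)} = \frac{124}{-55 - D}$ ($p{\left(J,D \right)} = \frac{57 + 67}{\left(52 - D\right) - 107} = \frac{124}{-55 - D}$)
$\sqrt{7685 + p{\left(-214,198 \right)}} = \sqrt{7685 - \frac{124}{55 + 198}} = \sqrt{7685 - \frac{124}{253}} = \sqrt{\frac{1944181}{253}} = \frac{\sqrt{491877793}}{253}$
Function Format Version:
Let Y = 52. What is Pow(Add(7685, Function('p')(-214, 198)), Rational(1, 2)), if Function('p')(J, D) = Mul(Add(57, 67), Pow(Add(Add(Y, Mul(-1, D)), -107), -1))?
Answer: Mul(Rational(1, 253), Pow(491877793, Rational(1, 2))) ≈ 87.661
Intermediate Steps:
Function('p')(J, D) = Mul(124, Pow(Add(-55, Mul(-1, D)), -1)) (Function('p')(J, D) = Mul(Add(57, 67), Pow(Add(Add(52, Mul(-1, D)), -107), -1)) = Mul(124, Pow(Add(-55, Mul(-1, D)), -1)))
Pow(Add(7685, Function('p')(-214, 198)), Rational(1, 2)) = Pow(Add(7685, Mul(-124, Pow(Add(55, 198), -1))), Rational(1, 2)) = Pow(Add(7685, Mul(-124, Pow(253, -1))), Rational(1, 2)) = Pow(Add(7685, Mul(-124, Rational(1, 253))), Rational(1, 2)) = Pow(Add(7685, Rational(-124, 253)), Rational(1, 2)) = Pow(Rational(1944181, 253), Rational(1, 2)) = Mul(Rational(1, 253), Pow(491877793, Rational(1, 2)))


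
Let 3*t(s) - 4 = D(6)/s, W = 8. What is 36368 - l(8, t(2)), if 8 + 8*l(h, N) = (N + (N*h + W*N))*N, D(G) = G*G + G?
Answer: 2607943/72 ≈ 36221.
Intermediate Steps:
D(G) = G + G**2 (D(G) = G**2 + G = G + G**2)
t(s) = 4/3 + 14/s (t(s) = 4/3 + ((6*(1 + 6))/s)/3 = 4/3 + ((6*7)/s)/3 = 4/3 + (42/s)/3 = 4/3 + 14/s)
l(h, N) = -1 + N*(9*N + N*h)/8 (l(h, N) = -1 + ((N + (N*h + 8*N))*N)/8 = -1 + ((N + (8*N + N*h))*N)/8 = -1 + ((9*N + N*h)*N)/8 = -1 + (N*(9*N + N*h))/8 = -1 + N*(9*N + N*h)/8)
36368 - l(8, t(2)) = 36368 - (-1 + 9*(4/3 + 14/2)**2/8 + (1/8)*8*(4/3 + 14/2)**2) = 36368 - (-1 + 9*(4/3 + 14*(1/2))**2/8 + (1/8)*8*(4/3 + 14*(1/2))**2) = 36368 - (-1 + 9*(4/3 + 7)**2/8 + (1/8)*8*(4/3 + 7)**2) = 36368 - (-1 + 9*(25/3)**2/8 + (1/8)*8*(25/3)**2) = 36368 - (-1 + (9/8)*(625/9) + (1/8)*8*(625/9)) = 36368 - (-1 + 625/8 + 625/9) = 36368 - 1*10553/72 = 36368 - 10553/72 = 2607943/72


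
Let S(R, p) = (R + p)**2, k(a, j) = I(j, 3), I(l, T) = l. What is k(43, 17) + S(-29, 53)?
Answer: 593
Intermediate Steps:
k(a, j) = j
k(43, 17) + S(-29, 53) = 17 + (-29 + 53)**2 = 17 + 24**2 = 17 + 576 = 593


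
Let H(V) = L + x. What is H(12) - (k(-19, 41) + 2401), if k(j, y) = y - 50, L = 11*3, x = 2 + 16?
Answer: -2341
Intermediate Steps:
x = 18
L = 33
k(j, y) = -50 + y
H(V) = 51 (H(V) = 33 + 18 = 51)
H(12) - (k(-19, 41) + 2401) = 51 - ((-50 + 41) + 2401) = 51 - (-9 + 2401) = 51 - 1*2392 = 51 - 2392 = -2341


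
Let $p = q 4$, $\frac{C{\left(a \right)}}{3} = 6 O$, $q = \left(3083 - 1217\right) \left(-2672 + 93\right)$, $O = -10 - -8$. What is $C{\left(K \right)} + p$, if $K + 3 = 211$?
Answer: $-19249692$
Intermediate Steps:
$K = 208$ ($K = -3 + 211 = 208$)
$O = -2$ ($O = -10 + 8 = -2$)
$q = -4812414$ ($q = 1866 \left(-2579\right) = -4812414$)
$C{\left(a \right)} = -36$ ($C{\left(a \right)} = 3 \cdot 6 \left(-2\right) = 3 \left(-12\right) = -36$)
$p = -19249656$ ($p = \left(-4812414\right) 4 = -19249656$)
$C{\left(K \right)} + p = -36 - 19249656 = -19249692$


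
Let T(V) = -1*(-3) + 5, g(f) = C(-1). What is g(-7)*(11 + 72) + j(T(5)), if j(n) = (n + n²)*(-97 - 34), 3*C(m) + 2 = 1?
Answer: -28379/3 ≈ -9459.7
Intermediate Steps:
C(m) = -⅓ (C(m) = -⅔ + (⅓)*1 = -⅔ + ⅓ = -⅓)
g(f) = -⅓
T(V) = 8 (T(V) = 3 + 5 = 8)
j(n) = -131*n - 131*n² (j(n) = (n + n²)*(-131) = -131*n - 131*n²)
g(-7)*(11 + 72) + j(T(5)) = -(11 + 72)/3 - 131*8*(1 + 8) = -⅓*83 - 131*8*9 = -83/3 - 9432 = -28379/3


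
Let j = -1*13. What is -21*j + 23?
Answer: 296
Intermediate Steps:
j = -13
-21*j + 23 = -21*(-13) + 23 = 273 + 23 = 296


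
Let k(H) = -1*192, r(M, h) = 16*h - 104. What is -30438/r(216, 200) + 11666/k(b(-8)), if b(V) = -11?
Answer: -291403/4128 ≈ -70.592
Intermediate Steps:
r(M, h) = -104 + 16*h
k(H) = -192
-30438/r(216, 200) + 11666/k(b(-8)) = -30438/(-104 + 16*200) + 11666/(-192) = -30438/(-104 + 3200) + 11666*(-1/192) = -30438/3096 - 5833/96 = -30438*1/3096 - 5833/96 = -1691/172 - 5833/96 = -291403/4128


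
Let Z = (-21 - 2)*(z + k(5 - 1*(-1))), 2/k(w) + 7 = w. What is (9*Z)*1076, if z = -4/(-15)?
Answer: 1930344/5 ≈ 3.8607e+5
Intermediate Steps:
k(w) = 2/(-7 + w)
z = 4/15 (z = -4*(-1/15) = 4/15 ≈ 0.26667)
Z = 598/15 (Z = (-21 - 2)*(4/15 + 2/(-7 + (5 - 1*(-1)))) = -23*(4/15 + 2/(-7 + (5 + 1))) = -23*(4/15 + 2/(-7 + 6)) = -23*(4/15 + 2/(-1)) = -23*(4/15 + 2*(-1)) = -23*(4/15 - 2) = -23*(-26/15) = 598/15 ≈ 39.867)
(9*Z)*1076 = (9*(598/15))*1076 = (1794/5)*1076 = 1930344/5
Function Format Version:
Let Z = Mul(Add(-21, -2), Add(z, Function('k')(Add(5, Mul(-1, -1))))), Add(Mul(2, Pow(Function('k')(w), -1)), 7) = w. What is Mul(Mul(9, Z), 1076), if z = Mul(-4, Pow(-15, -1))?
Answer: Rational(1930344, 5) ≈ 3.8607e+5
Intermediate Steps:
Function('k')(w) = Mul(2, Pow(Add(-7, w), -1))
z = Rational(4, 15) (z = Mul(-4, Rational(-1, 15)) = Rational(4, 15) ≈ 0.26667)
Z = Rational(598, 15) (Z = Mul(Add(-21, -2), Add(Rational(4, 15), Mul(2, Pow(Add(-7, Add(5, Mul(-1, -1))), -1)))) = Mul(-23, Add(Rational(4, 15), Mul(2, Pow(Add(-7, Add(5, 1)), -1)))) = Mul(-23, Add(Rational(4, 15), Mul(2, Pow(Add(-7, 6), -1)))) = Mul(-23, Add(Rational(4, 15), Mul(2, Pow(-1, -1)))) = Mul(-23, Add(Rational(4, 15), Mul(2, -1))) = Mul(-23, Add(Rational(4, 15), -2)) = Mul(-23, Rational(-26, 15)) = Rational(598, 15) ≈ 39.867)
Mul(Mul(9, Z), 1076) = Mul(Mul(9, Rational(598, 15)), 1076) = Mul(Rational(1794, 5), 1076) = Rational(1930344, 5)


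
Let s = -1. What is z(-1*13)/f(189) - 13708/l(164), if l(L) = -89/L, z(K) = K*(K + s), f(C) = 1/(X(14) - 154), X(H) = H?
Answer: -19608/89 ≈ -220.31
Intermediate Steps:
f(C) = -1/140 (f(C) = 1/(14 - 154) = 1/(-140) = -1/140)
z(K) = K*(-1 + K) (z(K) = K*(K - 1) = K*(-1 + K))
z(-1*13)/f(189) - 13708/l(164) = ((-1*13)*(-1 - 1*13))/(-1/140) - 13708/((-89/164)) = -13*(-1 - 13)*(-140) - 13708/((-89*1/164)) = -13*(-14)*(-140) - 13708/(-89/164) = 182*(-140) - 13708*(-164/89) = -25480 + 2248112/89 = -19608/89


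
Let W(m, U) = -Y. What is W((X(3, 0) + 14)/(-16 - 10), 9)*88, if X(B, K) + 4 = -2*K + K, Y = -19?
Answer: 1672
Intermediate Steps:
X(B, K) = -4 - K (X(B, K) = -4 + (-2*K + K) = -4 - K)
W(m, U) = 19 (W(m, U) = -1*(-19) = 19)
W((X(3, 0) + 14)/(-16 - 10), 9)*88 = 19*88 = 1672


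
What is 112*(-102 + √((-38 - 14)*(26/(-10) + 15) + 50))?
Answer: -11424 + 112*I*√14870/5 ≈ -11424.0 + 2731.5*I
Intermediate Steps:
112*(-102 + √((-38 - 14)*(26/(-10) + 15) + 50)) = 112*(-102 + √(-52*(26*(-⅒) + 15) + 50)) = 112*(-102 + √(-52*(-13/5 + 15) + 50)) = 112*(-102 + √(-52*62/5 + 50)) = 112*(-102 + √(-3224/5 + 50)) = 112*(-102 + √(-2974/5)) = 112*(-102 + I*√14870/5) = -11424 + 112*I*√14870/5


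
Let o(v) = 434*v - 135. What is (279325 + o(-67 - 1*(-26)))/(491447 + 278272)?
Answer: 1644/4841 ≈ 0.33960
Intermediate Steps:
o(v) = -135 + 434*v
(279325 + o(-67 - 1*(-26)))/(491447 + 278272) = (279325 + (-135 + 434*(-67 - 1*(-26))))/(491447 + 278272) = (279325 + (-135 + 434*(-67 + 26)))/769719 = (279325 + (-135 + 434*(-41)))*(1/769719) = (279325 + (-135 - 17794))*(1/769719) = (279325 - 17929)*(1/769719) = 261396*(1/769719) = 1644/4841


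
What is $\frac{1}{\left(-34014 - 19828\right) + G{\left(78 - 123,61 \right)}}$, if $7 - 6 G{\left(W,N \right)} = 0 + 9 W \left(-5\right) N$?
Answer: $- \frac{3}{223285} \approx -1.3436 \cdot 10^{-5}$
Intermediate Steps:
$G{\left(W,N \right)} = \frac{7}{6} + \frac{15 N W}{2}$ ($G{\left(W,N \right)} = \frac{7}{6} - \frac{0 + 9 W \left(-5\right) N}{6} = \frac{7}{6} - \frac{0 + 9 - 5 W N}{6} = \frac{7}{6} - \frac{0 + 9 \left(- 5 N W\right)}{6} = \frac{7}{6} - \frac{0 - 45 N W}{6} = \frac{7}{6} - \frac{\left(-45\right) N W}{6} = \frac{7}{6} + \frac{15 N W}{2}$)
$\frac{1}{\left(-34014 - 19828\right) + G{\left(78 - 123,61 \right)}} = \frac{1}{\left(-34014 - 19828\right) + \left(\frac{7}{6} + \frac{15}{2} \cdot 61 \left(78 - 123\right)\right)} = \frac{1}{\left(-34014 - 19828\right) + \left(\frac{7}{6} + \frac{15}{2} \cdot 61 \left(-45\right)\right)} = \frac{1}{-53842 + \left(\frac{7}{6} - \frac{41175}{2}\right)} = \frac{1}{-53842 - \frac{61759}{3}} = \frac{1}{- \frac{223285}{3}} = - \frac{3}{223285}$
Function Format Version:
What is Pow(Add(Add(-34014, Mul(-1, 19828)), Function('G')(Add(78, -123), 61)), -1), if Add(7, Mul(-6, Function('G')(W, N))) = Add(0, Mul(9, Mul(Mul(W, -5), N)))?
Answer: Rational(-3, 223285) ≈ -1.3436e-5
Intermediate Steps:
Function('G')(W, N) = Add(Rational(7, 6), Mul(Rational(15, 2), N, W)) (Function('G')(W, N) = Add(Rational(7, 6), Mul(Rational(-1, 6), Add(0, Mul(9, Mul(Mul(W, -5), N))))) = Add(Rational(7, 6), Mul(Rational(-1, 6), Add(0, Mul(9, Mul(Mul(-5, W), N))))) = Add(Rational(7, 6), Mul(Rational(-1, 6), Add(0, Mul(9, Mul(-5, N, W))))) = Add(Rational(7, 6), Mul(Rational(-1, 6), Add(0, Mul(-45, N, W)))) = Add(Rational(7, 6), Mul(Rational(-1, 6), Mul(-45, N, W))) = Add(Rational(7, 6), Mul(Rational(15, 2), N, W)))
Pow(Add(Add(-34014, Mul(-1, 19828)), Function('G')(Add(78, -123), 61)), -1) = Pow(Add(Add(-34014, Mul(-1, 19828)), Add(Rational(7, 6), Mul(Rational(15, 2), 61, Add(78, -123)))), -1) = Pow(Add(Add(-34014, -19828), Add(Rational(7, 6), Mul(Rational(15, 2), 61, -45))), -1) = Pow(Add(-53842, Add(Rational(7, 6), Rational(-41175, 2))), -1) = Pow(Add(-53842, Rational(-61759, 3)), -1) = Pow(Rational(-223285, 3), -1) = Rational(-3, 223285)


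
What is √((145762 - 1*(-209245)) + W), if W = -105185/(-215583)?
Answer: √16499338618902078/215583 ≈ 595.83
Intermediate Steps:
W = 105185/215583 (W = -105185*(-1/215583) = 105185/215583 ≈ 0.48791)
√((145762 - 1*(-209245)) + W) = √((145762 - 1*(-209245)) + 105185/215583) = √((145762 + 209245) + 105185/215583) = √(355007 + 105185/215583) = √(76533579266/215583) = √16499338618902078/215583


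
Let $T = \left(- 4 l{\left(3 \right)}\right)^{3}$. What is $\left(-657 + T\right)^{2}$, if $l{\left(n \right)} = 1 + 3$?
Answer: $22591009$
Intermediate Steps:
$l{\left(n \right)} = 4$
$T = -4096$ ($T = \left(\left(-4\right) 4\right)^{3} = \left(-16\right)^{3} = -4096$)
$\left(-657 + T\right)^{2} = \left(-657 - 4096\right)^{2} = \left(-4753\right)^{2} = 22591009$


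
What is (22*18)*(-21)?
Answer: -8316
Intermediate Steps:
(22*18)*(-21) = 396*(-21) = -8316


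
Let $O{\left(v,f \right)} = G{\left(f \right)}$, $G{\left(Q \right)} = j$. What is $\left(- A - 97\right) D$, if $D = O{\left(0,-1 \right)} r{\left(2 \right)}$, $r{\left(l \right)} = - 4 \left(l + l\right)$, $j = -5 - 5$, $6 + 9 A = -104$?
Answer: $- \frac{122080}{9} \approx -13564.0$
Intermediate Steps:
$A = - \frac{110}{9}$ ($A = - \frac{2}{3} + \frac{1}{9} \left(-104\right) = - \frac{2}{3} - \frac{104}{9} = - \frac{110}{9} \approx -12.222$)
$j = -10$
$G{\left(Q \right)} = -10$
$r{\left(l \right)} = - 8 l$ ($r{\left(l \right)} = - 4 \cdot 2 l = - 8 l$)
$O{\left(v,f \right)} = -10$
$D = 160$ ($D = - 10 \left(\left(-8\right) 2\right) = \left(-10\right) \left(-16\right) = 160$)
$\left(- A - 97\right) D = \left(\left(-1\right) \left(- \frac{110}{9}\right) - 97\right) 160 = \left(\frac{110}{9} - 97\right) 160 = \left(- \frac{763}{9}\right) 160 = - \frac{122080}{9}$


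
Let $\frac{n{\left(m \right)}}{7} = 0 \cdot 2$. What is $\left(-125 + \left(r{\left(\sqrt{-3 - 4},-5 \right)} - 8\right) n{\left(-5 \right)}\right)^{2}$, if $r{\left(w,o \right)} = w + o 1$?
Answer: $15625$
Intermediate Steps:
$n{\left(m \right)} = 0$ ($n{\left(m \right)} = 7 \cdot 0 \cdot 2 = 7 \cdot 0 = 0$)
$r{\left(w,o \right)} = o + w$ ($r{\left(w,o \right)} = w + o = o + w$)
$\left(-125 + \left(r{\left(\sqrt{-3 - 4},-5 \right)} - 8\right) n{\left(-5 \right)}\right)^{2} = \left(-125 + \left(\left(-5 + \sqrt{-3 - 4}\right) - 8\right) 0\right)^{2} = \left(-125 + \left(\left(-5 + \sqrt{-7}\right) - 8\right) 0\right)^{2} = \left(-125 + \left(\left(-5 + i \sqrt{7}\right) - 8\right) 0\right)^{2} = \left(-125 + \left(-13 + i \sqrt{7}\right) 0\right)^{2} = \left(-125 + 0\right)^{2} = \left(-125\right)^{2} = 15625$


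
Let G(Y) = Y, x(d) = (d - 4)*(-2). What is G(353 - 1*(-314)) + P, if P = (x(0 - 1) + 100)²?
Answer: 12767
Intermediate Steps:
x(d) = 8 - 2*d (x(d) = (-4 + d)*(-2) = 8 - 2*d)
P = 12100 (P = ((8 - 2*(0 - 1)) + 100)² = ((8 - 2*(-1)) + 100)² = ((8 + 2) + 100)² = (10 + 100)² = 110² = 12100)
G(353 - 1*(-314)) + P = (353 - 1*(-314)) + 12100 = (353 + 314) + 12100 = 667 + 12100 = 12767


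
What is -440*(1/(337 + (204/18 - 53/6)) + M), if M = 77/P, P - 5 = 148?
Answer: -23139160/103887 ≈ -222.73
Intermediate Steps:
P = 153 (P = 5 + 148 = 153)
M = 77/153 ≈ 0.50327
-440*(1/(337 + (204/18 - 53/6)) + M) = -440*(1/(337 + (204/18 - 53/6)) + 77/153) = -440*(1/(337 + (204*(1/18) - 53*⅙)) + 77/153) = -440*(1/(337 + (34/3 - 53/6)) + 77/153) = -440*(1/(337 + 5/2) + 77/153) = -440*(1/(679/2) + 77/153) = -440*(2/679 + 77/153) = -440*52589/103887 = -23139160/103887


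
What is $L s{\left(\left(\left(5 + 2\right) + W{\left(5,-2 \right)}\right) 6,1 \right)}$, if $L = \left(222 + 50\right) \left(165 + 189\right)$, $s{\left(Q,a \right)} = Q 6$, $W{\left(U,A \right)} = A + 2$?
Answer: $24264576$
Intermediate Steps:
$W{\left(U,A \right)} = 2 + A$
$s{\left(Q,a \right)} = 6 Q$
$L = 96288$ ($L = 272 \cdot 354 = 96288$)
$L s{\left(\left(\left(5 + 2\right) + W{\left(5,-2 \right)}\right) 6,1 \right)} = 96288 \cdot 6 \left(\left(5 + 2\right) + \left(2 - 2\right)\right) 6 = 96288 \cdot 6 \left(7 + 0\right) 6 = 96288 \cdot 6 \cdot 7 \cdot 6 = 96288 \cdot 6 \cdot 42 = 96288 \cdot 252 = 24264576$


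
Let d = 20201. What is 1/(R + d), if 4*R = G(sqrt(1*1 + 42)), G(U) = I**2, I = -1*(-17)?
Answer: 4/81093 ≈ 4.9326e-5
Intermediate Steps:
I = 17
G(U) = 289 (G(U) = 17**2 = 289)
R = 289/4 (R = (1/4)*289 = 289/4 ≈ 72.250)
1/(R + d) = 1/(289/4 + 20201) = 1/(81093/4) = 4/81093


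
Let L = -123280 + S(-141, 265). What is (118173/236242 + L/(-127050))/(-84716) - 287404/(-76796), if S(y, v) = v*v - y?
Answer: 30449315385628694473/8136255534323085400 ≈ 3.7424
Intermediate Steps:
S(y, v) = v² - y
L = -52914 (L = -123280 + (265² - 1*(-141)) = -123280 + (70225 + 141) = -123280 + 70366 = -52914)
(118173/236242 + L/(-127050))/(-84716) - 287404/(-76796) = (118173/236242 - 52914/(-127050))/(-84716) - 287404/(-76796) = (118173*(1/236242) - 52914*(-1/127050))*(-1/84716) - 287404*(-1/76796) = (118173/236242 + 8819/21175)*(-1/84716) + 71851/19199 = (4585731473/5002424350)*(-1/84716) + 71851/19199 = -4585731473/423785381234600 + 71851/19199 = 30449315385628694473/8136255534323085400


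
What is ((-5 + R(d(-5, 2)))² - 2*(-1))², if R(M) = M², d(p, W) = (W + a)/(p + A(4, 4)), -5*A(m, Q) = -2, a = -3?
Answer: 55116993542724/78310985281 ≈ 703.82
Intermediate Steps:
A(m, Q) = ⅖ (A(m, Q) = -⅕*(-2) = ⅖)
d(p, W) = (-3 + W)/(⅖ + p) (d(p, W) = (W - 3)/(p + ⅖) = (-3 + W)/(⅖ + p))
((-5 + R(d(-5, 2)))² - 2*(-1))² = ((-5 + (5*(-3 + 2)/(2 + 5*(-5)))²)² - 2*(-1))² = ((-5 + (5*(-1)/(2 - 25))²)² + 2)² = ((-5 + (5*(-1)/(-23))²)² + 2)² = ((-5 + (5*(-1/23)*(-1))²)² + 2)² = ((-5 + (5/23)²)² + 2)² = ((-5 + 25/529)² + 2)² = ((-2620/529)² + 2)² = (6864400/279841 + 2)² = (7424082/279841)² = 55116993542724/78310985281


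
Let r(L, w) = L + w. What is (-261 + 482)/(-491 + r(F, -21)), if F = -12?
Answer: -221/524 ≈ -0.42176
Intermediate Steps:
(-261 + 482)/(-491 + r(F, -21)) = (-261 + 482)/(-491 + (-12 - 21)) = 221/(-491 - 33) = 221/(-524) = 221*(-1/524) = -221/524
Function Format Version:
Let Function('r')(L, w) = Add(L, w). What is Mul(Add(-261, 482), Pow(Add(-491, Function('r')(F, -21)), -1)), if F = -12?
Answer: Rational(-221, 524) ≈ -0.42176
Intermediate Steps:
Mul(Add(-261, 482), Pow(Add(-491, Function('r')(F, -21)), -1)) = Mul(Add(-261, 482), Pow(Add(-491, Add(-12, -21)), -1)) = Mul(221, Pow(Add(-491, -33), -1)) = Mul(221, Pow(-524, -1)) = Mul(221, Rational(-1, 524)) = Rational(-221, 524)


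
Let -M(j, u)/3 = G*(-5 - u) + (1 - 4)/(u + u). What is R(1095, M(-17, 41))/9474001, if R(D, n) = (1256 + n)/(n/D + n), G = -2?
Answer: -29334685/78302011928936 ≈ -3.7463e-7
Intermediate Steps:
M(j, u) = -30 - 6*u + 9/(2*u) (M(j, u) = -3*(-2*(-5 - u) + (1 - 4)/(u + u)) = -3*((10 + 2*u) - 3*1/(2*u)) = -3*((10 + 2*u) - 3/(2*u)) = -3*(10 + 2*u - 3/(2*u)) = -30 - 6*u + 9/(2*u))
R(D, n) = (1256 + n)/(n + n/D)
R(1095, M(-17, 41))/9474001 = (1095*(1256 + (-30 - 6*41 + (9/2)/41))/((-30 - 6*41 + (9/2)/41)*(1 + 1095)))/9474001 = (1095*(1256 + (-30 - 246 + (9/2)*(1/41)))/(-30 - 246 + (9/2)*(1/41)*1096))*(1/9474001) = (1095*(1/1096)*(1256 + (-30 - 246 + 9/82))/(-30 - 246 + 9/82))*(1/9474001) = (1095*(1/1096)*(1256 - 22623/82)/(-22623/82))*(1/9474001) = (1095*(-82/22623)*(1/1096)*(80369/82))*(1/9474001) = -29334685/8264936*1/9474001 = -29334685/78302011928936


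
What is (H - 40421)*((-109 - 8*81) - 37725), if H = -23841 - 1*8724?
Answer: 2808647252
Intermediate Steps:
H = -32565 (H = -23841 - 8724 = -32565)
(H - 40421)*((-109 - 8*81) - 37725) = (-32565 - 40421)*((-109 - 8*81) - 37725) = -72986*((-109 - 648) - 37725) = -72986*(-757 - 37725) = -72986*(-38482) = 2808647252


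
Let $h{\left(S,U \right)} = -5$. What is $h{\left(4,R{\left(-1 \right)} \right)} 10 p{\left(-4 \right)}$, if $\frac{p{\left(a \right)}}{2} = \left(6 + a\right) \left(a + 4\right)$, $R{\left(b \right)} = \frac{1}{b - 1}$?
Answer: $0$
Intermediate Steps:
$R{\left(b \right)} = \frac{1}{-1 + b}$
$p{\left(a \right)} = 2 \left(4 + a\right) \left(6 + a\right)$ ($p{\left(a \right)} = 2 \left(6 + a\right) \left(a + 4\right) = 2 \left(6 + a\right) \left(4 + a\right) = 2 \left(4 + a\right) \left(6 + a\right)$)
$h{\left(4,R{\left(-1 \right)} \right)} 10 p{\left(-4 \right)} = \left(-5\right) 10 \left(48 + 2 \left(-4\right)^{2} + 20 \left(-4\right)\right) = - 50 \left(48 + 2 \cdot 16 - 80\right) = - 50 \left(48 + 32 - 80\right) = \left(-50\right) 0 = 0$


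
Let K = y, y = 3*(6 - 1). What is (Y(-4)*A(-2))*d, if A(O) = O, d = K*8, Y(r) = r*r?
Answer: -3840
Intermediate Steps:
Y(r) = r**2
y = 15 (y = 3*5 = 15)
K = 15
d = 120 (d = 15*8 = 120)
(Y(-4)*A(-2))*d = ((-4)**2*(-2))*120 = (16*(-2))*120 = -32*120 = -3840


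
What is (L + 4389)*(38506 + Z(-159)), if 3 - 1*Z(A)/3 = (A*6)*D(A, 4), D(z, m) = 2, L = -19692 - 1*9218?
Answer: -1084784519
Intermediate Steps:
L = -28910 (L = -19692 - 9218 = -28910)
Z(A) = 9 - 36*A (Z(A) = 9 - 3*A*6*2 = 9 - 3*6*A*2 = 9 - 36*A)
(L + 4389)*(38506 + Z(-159)) = (-28910 + 4389)*(38506 + (9 - 36*(-159))) = -24521*(38506 + (9 + 5724)) = -24521*(38506 + 5733) = -24521*44239 = -1084784519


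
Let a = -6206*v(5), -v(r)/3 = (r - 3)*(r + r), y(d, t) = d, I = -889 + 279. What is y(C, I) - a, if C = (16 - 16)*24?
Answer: -372360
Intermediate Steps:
C = 0 (C = 0*24 = 0)
I = -610
v(r) = -6*r*(-3 + r) (v(r) = -3*(r - 3)*(r + r) = -3*(-3 + r)*2*r = -6*r*(-3 + r))
a = 372360 (a = -37236*5*(3 - 1*5) = -37236*5*(3 - 5) = -37236*5*(-2) = -6206*(-60) = 372360)
y(C, I) - a = 0 - 1*372360 = 0 - 372360 = -372360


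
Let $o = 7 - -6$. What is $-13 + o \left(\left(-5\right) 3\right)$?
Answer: $-208$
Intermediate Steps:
$o = 13$ ($o = 7 + 6 = 13$)
$-13 + o \left(\left(-5\right) 3\right) = -13 + 13 \left(\left(-5\right) 3\right) = -13 + 13 \left(-15\right) = -13 - 195 = -208$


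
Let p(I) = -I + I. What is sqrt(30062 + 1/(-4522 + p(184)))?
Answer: sqrt(614722321486)/4522 ≈ 173.38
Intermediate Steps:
p(I) = 0
sqrt(30062 + 1/(-4522 + p(184))) = sqrt(30062 + 1/(-4522 + 0)) = sqrt(30062 + 1/(-4522)) = sqrt(30062 - 1/4522) = sqrt(135940363/4522) = sqrt(614722321486)/4522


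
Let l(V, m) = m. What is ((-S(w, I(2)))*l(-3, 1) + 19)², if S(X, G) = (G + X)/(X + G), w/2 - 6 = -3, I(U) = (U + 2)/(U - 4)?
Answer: 324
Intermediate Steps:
I(U) = (2 + U)/(-4 + U)
w = 6 (w = 12 + 2*(-3) = 12 - 6 = 6)
S(X, G) = 1 (S(X, G) = (G + X)/(G + X) = 1)
((-S(w, I(2)))*l(-3, 1) + 19)² = (-1*1*1 + 19)² = (-1*1 + 19)² = (-1 + 19)² = 18² = 324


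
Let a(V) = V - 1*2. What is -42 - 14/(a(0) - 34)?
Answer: -749/18 ≈ -41.611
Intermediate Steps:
a(V) = -2 + V (a(V) = V - 2 = -2 + V)
-42 - 14/(a(0) - 34) = -42 - 14/((-2 + 0) - 34) = -42 - 14/(-2 - 34) = -42 - 14/(-36) = -42 - 14*(-1/36) = -42 + 7/18 = -749/18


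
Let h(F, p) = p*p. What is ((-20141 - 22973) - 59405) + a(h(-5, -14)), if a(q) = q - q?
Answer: -102519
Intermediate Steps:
h(F, p) = p**2
a(q) = 0
((-20141 - 22973) - 59405) + a(h(-5, -14)) = ((-20141 - 22973) - 59405) + 0 = (-43114 - 59405) + 0 = -102519 + 0 = -102519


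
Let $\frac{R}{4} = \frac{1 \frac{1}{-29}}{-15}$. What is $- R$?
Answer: $- \frac{4}{435} \approx -0.0091954$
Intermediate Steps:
$R = \frac{4}{435}$ ($R = 4 \frac{1 \frac{1}{-29}}{-15} = 4 \cdot 1 \left(- \frac{1}{29}\right) \left(- \frac{1}{15}\right) = 4 \left(\left(- \frac{1}{29}\right) \left(- \frac{1}{15}\right)\right) = 4 \cdot \frac{1}{435} = \frac{4}{435} \approx 0.0091954$)
$- R = \left(-1\right) \frac{4}{435} = - \frac{4}{435}$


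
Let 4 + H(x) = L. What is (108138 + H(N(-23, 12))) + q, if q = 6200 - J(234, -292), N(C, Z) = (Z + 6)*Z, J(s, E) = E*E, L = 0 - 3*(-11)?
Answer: 29103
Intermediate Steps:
L = 33 (L = 0 + 33 = 33)
J(s, E) = E**2
N(C, Z) = Z*(6 + Z) (N(C, Z) = (6 + Z)*Z = Z*(6 + Z))
H(x) = 29 (H(x) = -4 + 33 = 29)
q = -79064 (q = 6200 - 1*(-292)**2 = 6200 - 1*85264 = 6200 - 85264 = -79064)
(108138 + H(N(-23, 12))) + q = (108138 + 29) - 79064 = 108167 - 79064 = 29103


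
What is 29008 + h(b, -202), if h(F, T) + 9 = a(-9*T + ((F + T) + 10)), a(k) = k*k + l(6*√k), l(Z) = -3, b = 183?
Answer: 3301477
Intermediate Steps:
a(k) = -3 + k² (a(k) = k*k - 3 = k² - 3 = -3 + k²)
h(F, T) = -12 + (10 + F - 8*T)² (h(F, T) = -9 + (-3 + (-9*T + ((F + T) + 10))²) = -9 + (-3 + (-9*T + (10 + F + T))²) = -9 + (-3 + (10 + F - 8*T)²) = -12 + (10 + F - 8*T)²)
29008 + h(b, -202) = 29008 + (-12 + (10 + 183 - 8*(-202))²) = 29008 + (-12 + (10 + 183 + 1616)²) = 29008 + (-12 + 1809²) = 29008 + (-12 + 3272481) = 29008 + 3272469 = 3301477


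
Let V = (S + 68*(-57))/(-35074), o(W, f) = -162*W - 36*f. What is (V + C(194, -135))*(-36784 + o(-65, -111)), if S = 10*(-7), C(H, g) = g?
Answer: 52651788676/17537 ≈ 3.0023e+6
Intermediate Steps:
S = -70
V = 1973/17537 (V = (-70 + 68*(-57))/(-35074) = (-70 - 3876)*(-1/35074) = -3946*(-1/35074) = 1973/17537 ≈ 0.11250)
(V + C(194, -135))*(-36784 + o(-65, -111)) = (1973/17537 - 135)*(-36784 + (-162*(-65) - 36*(-111))) = -2365522*(-36784 + (10530 + 3996))/17537 = -2365522*(-36784 + 14526)/17537 = -2365522/17537*(-22258) = 52651788676/17537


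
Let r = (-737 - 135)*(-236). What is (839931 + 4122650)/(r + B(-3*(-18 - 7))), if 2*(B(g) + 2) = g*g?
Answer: 9925162/417205 ≈ 23.790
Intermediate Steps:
r = 205792 (r = -872*(-236) = 205792)
B(g) = -2 + g²/2 (B(g) = -2 + (g*g)/2 = -2 + g²/2)
(839931 + 4122650)/(r + B(-3*(-18 - 7))) = (839931 + 4122650)/(205792 + (-2 + (-3*(-18 - 7))²/2)) = 4962581/(205792 + (-2 + (-3*(-25))²/2)) = 4962581/(205792 + (-2 + (½)*75²)) = 4962581/(205792 + (-2 + (½)*5625)) = 4962581/(205792 + (-2 + 5625/2)) = 4962581/(205792 + 5621/2) = 4962581/(417205/2) = 4962581*(2/417205) = 9925162/417205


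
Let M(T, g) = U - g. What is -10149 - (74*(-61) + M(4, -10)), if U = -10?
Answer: -5635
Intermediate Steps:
M(T, g) = -10 - g
-10149 - (74*(-61) + M(4, -10)) = -10149 - (74*(-61) + (-10 - 1*(-10))) = -10149 - (-4514 + (-10 + 10)) = -10149 - (-4514 + 0) = -10149 - 1*(-4514) = -10149 + 4514 = -5635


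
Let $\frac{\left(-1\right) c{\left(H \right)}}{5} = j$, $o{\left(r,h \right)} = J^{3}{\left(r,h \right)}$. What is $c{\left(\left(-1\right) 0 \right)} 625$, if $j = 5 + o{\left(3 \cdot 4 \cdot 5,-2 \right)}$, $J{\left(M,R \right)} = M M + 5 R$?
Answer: $-144588371890625$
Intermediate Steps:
$J{\left(M,R \right)} = M^{2} + 5 R$
$o{\left(r,h \right)} = \left(r^{2} + 5 h\right)^{3}$
$j = 46268279005$ ($j = 5 + \left(\left(3 \cdot 4 \cdot 5\right)^{2} + 5 \left(-2\right)\right)^{3} = 5 + \left(\left(12 \cdot 5\right)^{2} - 10\right)^{3} = 5 + \left(60^{2} - 10\right)^{3} = 5 + \left(3600 - 10\right)^{3} = 5 + 3590^{3} = 5 + 46268279000 = 46268279005$)
$c{\left(H \right)} = -231341395025$ ($c{\left(H \right)} = \left(-5\right) 46268279005 = -231341395025$)
$c{\left(\left(-1\right) 0 \right)} 625 = \left(-231341395025\right) 625 = -144588371890625$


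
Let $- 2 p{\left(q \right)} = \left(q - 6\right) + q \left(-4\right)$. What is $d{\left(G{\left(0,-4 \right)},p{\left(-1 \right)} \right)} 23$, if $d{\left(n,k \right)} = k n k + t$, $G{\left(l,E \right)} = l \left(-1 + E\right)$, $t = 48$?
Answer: $1104$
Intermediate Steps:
$p{\left(q \right)} = 3 + \frac{3 q}{2}$ ($p{\left(q \right)} = - \frac{\left(q - 6\right) + q \left(-4\right)}{2} = - \frac{\left(q - 6\right) - 4 q}{2} = - \frac{\left(-6 + q\right) - 4 q}{2} = - \frac{-6 - 3 q}{2} = 3 + \frac{3 q}{2}$)
$d{\left(n,k \right)} = 48 + n k^{2}$ ($d{\left(n,k \right)} = k n k + 48 = n k^{2} + 48 = 48 + n k^{2}$)
$d{\left(G{\left(0,-4 \right)},p{\left(-1 \right)} \right)} 23 = \left(48 + 0 \left(-1 - 4\right) \left(3 + \frac{3}{2} \left(-1\right)\right)^{2}\right) 23 = \left(48 + 0 \left(-5\right) \left(3 - \frac{3}{2}\right)^{2}\right) 23 = \left(48 + 0 \left(\frac{3}{2}\right)^{2}\right) 23 = \left(48 + 0 \cdot \frac{9}{4}\right) 23 = \left(48 + 0\right) 23 = 48 \cdot 23 = 1104$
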